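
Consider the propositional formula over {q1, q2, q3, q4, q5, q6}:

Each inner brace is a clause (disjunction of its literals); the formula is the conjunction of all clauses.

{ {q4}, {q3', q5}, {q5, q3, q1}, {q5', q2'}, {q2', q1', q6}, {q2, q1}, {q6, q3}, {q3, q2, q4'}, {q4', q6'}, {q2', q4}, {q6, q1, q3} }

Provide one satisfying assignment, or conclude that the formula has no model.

Unit clause (q4) forces q4 = 1.
Unit clause (q6') forces q6 = 0.
Unit clause (q3) forces q3 = 1.
Unit clause (q5) forces q5 = 1.
Unit clause (q2') forces q2 = 0.
Unit clause (q1) forces q1 = 1.
Every clause now holds.

q1 ↦ 1,  q2 ↦ 0,  q3 ↦ 1,  q4 ↦ 1,  q5 ↦ 1,  q6 ↦ 0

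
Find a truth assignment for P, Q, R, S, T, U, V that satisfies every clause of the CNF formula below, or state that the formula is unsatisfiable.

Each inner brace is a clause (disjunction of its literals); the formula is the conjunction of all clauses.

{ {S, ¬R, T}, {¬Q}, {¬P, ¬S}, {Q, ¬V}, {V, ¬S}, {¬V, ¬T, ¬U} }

P ↦ True; Q ↦ False; R ↦ False; S ↦ False; T ↦ True; U ↦ True; V ↦ False

Unit clause (¬Q) forces Q = False.
Unit clause (¬V) forces V = False.
Unit clause (¬S) forces S = False.
Branch on R: set R = False.
Every clause is now satisfied; P, T, U are unconstrained.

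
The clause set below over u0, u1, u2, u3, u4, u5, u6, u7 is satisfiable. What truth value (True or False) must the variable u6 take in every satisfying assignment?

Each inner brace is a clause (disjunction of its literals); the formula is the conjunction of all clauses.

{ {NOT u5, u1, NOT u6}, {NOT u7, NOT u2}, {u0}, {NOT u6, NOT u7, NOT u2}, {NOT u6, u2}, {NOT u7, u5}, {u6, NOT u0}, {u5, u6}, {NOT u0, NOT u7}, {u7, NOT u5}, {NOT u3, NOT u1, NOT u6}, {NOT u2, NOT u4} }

True

Suppose u6 = false.
Unit clause (u0) forces u0 = true.
That conflicts with the unit clause (NOT u0).
So every satisfying assignment has u6 = True.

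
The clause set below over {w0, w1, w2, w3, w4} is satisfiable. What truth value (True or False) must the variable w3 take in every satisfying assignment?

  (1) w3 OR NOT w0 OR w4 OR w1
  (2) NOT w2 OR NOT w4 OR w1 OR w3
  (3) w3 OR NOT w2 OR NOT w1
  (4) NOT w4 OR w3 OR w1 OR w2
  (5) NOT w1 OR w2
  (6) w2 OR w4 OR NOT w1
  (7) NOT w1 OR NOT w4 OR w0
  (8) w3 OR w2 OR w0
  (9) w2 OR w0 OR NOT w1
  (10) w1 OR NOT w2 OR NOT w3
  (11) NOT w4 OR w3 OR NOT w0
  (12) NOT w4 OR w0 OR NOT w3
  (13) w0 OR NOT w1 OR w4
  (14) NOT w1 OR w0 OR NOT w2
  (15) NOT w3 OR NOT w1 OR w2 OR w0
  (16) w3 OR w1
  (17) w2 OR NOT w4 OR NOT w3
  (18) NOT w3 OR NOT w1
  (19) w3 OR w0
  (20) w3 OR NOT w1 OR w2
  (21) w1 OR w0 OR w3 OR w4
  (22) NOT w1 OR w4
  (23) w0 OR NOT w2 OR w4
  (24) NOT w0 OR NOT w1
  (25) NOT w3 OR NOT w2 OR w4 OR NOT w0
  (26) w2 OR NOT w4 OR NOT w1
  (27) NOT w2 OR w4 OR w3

Suppose w3 = false.
From the singleton clause (w1), w1 = true.
From the singleton clause (NOT w2), w2 = false.
Now (w2) is unsatisfied and unit — conflict.
So every satisfying assignment has w3 = True.

True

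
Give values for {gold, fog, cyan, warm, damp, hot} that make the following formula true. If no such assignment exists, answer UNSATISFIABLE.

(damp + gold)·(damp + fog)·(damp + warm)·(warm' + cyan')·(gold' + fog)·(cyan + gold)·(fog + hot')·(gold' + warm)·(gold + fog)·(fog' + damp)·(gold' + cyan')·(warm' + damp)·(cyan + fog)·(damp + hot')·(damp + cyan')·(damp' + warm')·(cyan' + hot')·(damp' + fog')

Case damp = 1:
The clause (warm') is unit, so warm = 0.
The clause (gold') is unit, so gold = 0.
The clause (cyan) is unit, so cyan = 1.
The clause (fog) is unit, so fog = 1.
Now (fog') is unsatisfied and unit — conflict.
So damp must be the other value — set damp = 0.
The clause (gold) is unit, so gold = 1.
The clause (fog) is unit, so fog = 1.
Now (fog') is unsatisfied and unit — conflict.
Either choice for damp ends in contradiction.

UNSATISFIABLE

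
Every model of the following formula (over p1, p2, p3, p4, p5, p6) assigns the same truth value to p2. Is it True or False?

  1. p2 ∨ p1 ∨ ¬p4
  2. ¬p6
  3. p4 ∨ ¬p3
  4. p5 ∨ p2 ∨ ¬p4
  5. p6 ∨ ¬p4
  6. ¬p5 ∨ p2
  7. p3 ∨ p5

Suppose p2 = False.
From the singleton clause (¬p6), p6 = False.
From the singleton clause (¬p4), p4 = False.
From the singleton clause (¬p3), p3 = False.
From the singleton clause (¬p5), p5 = False.
That conflicts with the unit clause (p5).
So every satisfying assignment has p2 = True.

True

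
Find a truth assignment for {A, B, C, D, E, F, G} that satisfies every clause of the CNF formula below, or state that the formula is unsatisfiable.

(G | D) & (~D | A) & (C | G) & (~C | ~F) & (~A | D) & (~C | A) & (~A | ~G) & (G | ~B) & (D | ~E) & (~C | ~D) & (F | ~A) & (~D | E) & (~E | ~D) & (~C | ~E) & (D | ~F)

Try G = 1.
(~A) alone gives A = 0.
(~D) alone gives D = 0.
(~C) alone gives C = 0.
(~E) alone gives E = 0.
(~F) alone gives F = 0.
Every clause is now satisfied; B is unconstrained.

A ↦ 0,  B ↦ 1,  C ↦ 0,  D ↦ 0,  E ↦ 0,  F ↦ 0,  G ↦ 1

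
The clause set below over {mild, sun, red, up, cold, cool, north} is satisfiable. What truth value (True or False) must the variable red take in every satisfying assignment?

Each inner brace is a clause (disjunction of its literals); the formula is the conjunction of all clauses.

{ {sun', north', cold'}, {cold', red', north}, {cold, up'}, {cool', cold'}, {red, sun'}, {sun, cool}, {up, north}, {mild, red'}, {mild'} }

False

Suppose red = 1.
The clause (mild) is unit, so mild = 1.
But (mild') is also a unit clause — contradiction.
So every satisfying assignment has red = False.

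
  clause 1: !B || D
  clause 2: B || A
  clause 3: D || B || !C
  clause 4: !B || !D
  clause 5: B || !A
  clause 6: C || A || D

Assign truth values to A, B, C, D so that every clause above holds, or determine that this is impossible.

Try B = false.
Unit clause (A) forces A = true.
But (!A) is also a unit clause — contradiction.
Undo B and try B = true.
Unit clause (D) forces D = true.
But (!D) is also a unit clause — contradiction.
Either choice for B ends in contradiction.

UNSATISFIABLE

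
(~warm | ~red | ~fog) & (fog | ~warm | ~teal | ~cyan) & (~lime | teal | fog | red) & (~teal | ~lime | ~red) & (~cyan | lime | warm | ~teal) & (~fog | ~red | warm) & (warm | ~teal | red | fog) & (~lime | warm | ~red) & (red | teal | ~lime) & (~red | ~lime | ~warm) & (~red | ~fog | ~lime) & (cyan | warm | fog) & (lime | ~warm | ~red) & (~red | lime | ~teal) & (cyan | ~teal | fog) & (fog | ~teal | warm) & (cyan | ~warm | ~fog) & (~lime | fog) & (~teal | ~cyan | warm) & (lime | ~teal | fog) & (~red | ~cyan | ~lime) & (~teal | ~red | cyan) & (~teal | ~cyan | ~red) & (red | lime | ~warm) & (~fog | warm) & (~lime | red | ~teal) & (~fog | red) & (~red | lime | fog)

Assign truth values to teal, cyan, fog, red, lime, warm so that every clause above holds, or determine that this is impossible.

teal ↦ 0, cyan ↦ 1, fog ↦ 0, red ↦ 0, lime ↦ 0, warm ↦ 0

Try lime = 0.
Try warm = 0.
(~fog) alone gives fog = 0.
(cyan) alone gives cyan = 1.
(~teal) alone gives teal = 0.
(~red) alone gives red = 0.
All clauses are satisfied.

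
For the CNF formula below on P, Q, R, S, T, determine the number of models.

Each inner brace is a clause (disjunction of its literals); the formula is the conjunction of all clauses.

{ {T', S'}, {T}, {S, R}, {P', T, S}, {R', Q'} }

2

There are 2^5 = 32 truth assignments over (P, Q, R, S, T).
Split on S. With S = 1, the clauses containing S are satisfied and S' drops from the rest; 0 of the 2^4 = 16 assignments to the other variables satisfy what remains.
With S = 0, by the same count on the reduced clause set, 2 assignments work.
Total: 0 + 2 = 2.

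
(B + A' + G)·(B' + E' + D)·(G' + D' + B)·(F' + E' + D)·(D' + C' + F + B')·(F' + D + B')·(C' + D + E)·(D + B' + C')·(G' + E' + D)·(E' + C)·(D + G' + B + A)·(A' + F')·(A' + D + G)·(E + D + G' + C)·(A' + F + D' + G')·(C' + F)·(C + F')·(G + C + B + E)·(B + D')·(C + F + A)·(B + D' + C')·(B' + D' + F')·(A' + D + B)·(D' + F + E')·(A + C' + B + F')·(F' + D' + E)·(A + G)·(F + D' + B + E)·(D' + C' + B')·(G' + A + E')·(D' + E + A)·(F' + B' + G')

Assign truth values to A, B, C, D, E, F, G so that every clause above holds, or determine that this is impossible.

A: 1,  B: 1,  C: 0,  D: 1,  E: 0,  F: 0,  G: 0

Branch on E: set E = 0.
Branch on C: set C = 0.
From the singleton clause (F'), F = 0.
From the singleton clause (A), A = 1.
Branch on B: set B = 1.
Branch on D: set D = 1.
From the singleton clause (G'), G = 0.
Every clause now holds.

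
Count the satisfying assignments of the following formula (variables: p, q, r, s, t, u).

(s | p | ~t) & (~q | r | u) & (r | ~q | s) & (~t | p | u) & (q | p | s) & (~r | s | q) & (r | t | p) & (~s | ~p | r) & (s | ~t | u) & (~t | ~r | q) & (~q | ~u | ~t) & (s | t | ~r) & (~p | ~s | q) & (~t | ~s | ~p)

There are 2^6 = 64 truth assignments over (p, q, r, s, t, u).
Split on s. With s = 1, the clauses containing s are satisfied and ~s drops from the rest; 7 of the 2^5 = 32 assignments to the other variables satisfy what remains.
With s = 0, by the same count on the reduced clause set, 3 assignments work.
(One model: p=F, q=F, r=F, s=T, t=T, u=T.)
Total: 7 + 3 = 10.

10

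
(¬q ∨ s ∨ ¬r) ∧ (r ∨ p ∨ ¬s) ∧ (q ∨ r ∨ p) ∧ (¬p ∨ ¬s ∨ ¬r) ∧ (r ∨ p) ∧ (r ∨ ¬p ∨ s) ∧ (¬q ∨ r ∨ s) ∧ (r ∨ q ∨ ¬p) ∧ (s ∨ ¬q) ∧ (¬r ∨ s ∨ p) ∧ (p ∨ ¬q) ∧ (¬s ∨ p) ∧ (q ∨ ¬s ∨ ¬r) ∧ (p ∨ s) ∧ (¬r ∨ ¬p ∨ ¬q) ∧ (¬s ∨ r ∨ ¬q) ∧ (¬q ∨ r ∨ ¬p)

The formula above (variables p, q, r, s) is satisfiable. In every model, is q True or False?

False

Suppose q = True.
The clause (s) is unit, so s = True.
The clause (p) is unit, so p = True.
The clause (¬r) is unit, so r = False.
But (r) is also a unit clause — contradiction.
So every satisfying assignment has q = False.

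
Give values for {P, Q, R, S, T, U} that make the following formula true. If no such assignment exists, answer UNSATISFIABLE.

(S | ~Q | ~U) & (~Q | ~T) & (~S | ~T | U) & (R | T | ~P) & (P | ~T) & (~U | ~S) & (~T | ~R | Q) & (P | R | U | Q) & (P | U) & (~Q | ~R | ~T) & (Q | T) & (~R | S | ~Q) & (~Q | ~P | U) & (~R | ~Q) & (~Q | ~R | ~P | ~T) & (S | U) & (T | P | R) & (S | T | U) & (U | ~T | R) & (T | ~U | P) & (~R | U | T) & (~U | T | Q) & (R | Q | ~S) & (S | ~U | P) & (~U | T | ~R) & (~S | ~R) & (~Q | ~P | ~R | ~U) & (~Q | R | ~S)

P=1, Q=0, R=0, S=0, T=1, U=1

Branch on Q: set Q = 0.
(T) alone gives T = 1.
(P) alone gives P = 1.
(~R) alone gives R = 0.
(U) alone gives U = 1.
(~S) alone gives S = 0.
Every clause now holds.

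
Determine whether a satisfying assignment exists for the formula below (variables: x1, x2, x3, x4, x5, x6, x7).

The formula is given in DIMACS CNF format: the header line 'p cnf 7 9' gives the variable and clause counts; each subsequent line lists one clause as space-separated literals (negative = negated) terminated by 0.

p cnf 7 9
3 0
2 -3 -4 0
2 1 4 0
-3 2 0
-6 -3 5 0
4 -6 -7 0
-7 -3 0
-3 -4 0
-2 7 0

No

From the singleton clause (x3), x3 = True.
From the singleton clause (x2), x2 = True.
From the singleton clause (¬x7), x7 = False.
That conflicts with the unit clause (x7).
No assignment satisfies every clause.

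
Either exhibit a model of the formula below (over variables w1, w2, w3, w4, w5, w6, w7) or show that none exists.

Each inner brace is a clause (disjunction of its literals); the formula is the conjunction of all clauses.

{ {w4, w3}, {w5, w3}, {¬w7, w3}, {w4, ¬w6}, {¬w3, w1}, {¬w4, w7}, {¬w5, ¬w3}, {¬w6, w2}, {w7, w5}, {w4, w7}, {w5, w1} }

w1 ↦ True; w2 ↦ True; w3 ↦ True; w4 ↦ False; w5 ↦ False; w6 ↦ False; w7 ↦ True

Suppose w4 = False.
Unit clause (w3) forces w3 = True.
Unit clause (¬w6) forces w6 = False.
Unit clause (w1) forces w1 = True.
Unit clause (¬w5) forces w5 = False.
Unit clause (w7) forces w7 = True.
No clause remains; w2 is free.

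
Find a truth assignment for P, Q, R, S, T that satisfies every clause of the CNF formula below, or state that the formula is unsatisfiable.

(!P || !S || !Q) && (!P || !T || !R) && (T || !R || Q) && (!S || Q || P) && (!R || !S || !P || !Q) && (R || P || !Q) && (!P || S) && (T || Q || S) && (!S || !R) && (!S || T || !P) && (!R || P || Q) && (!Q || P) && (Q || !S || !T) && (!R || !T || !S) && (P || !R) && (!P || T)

Branch on P: set P = false.
From the singleton clause (!Q), Q = false.
From the singleton clause (!S), S = false.
From the singleton clause (T), T = true.
From the singleton clause (!R), R = false.
Every clause now holds.

P=false; Q=false; R=false; S=false; T=true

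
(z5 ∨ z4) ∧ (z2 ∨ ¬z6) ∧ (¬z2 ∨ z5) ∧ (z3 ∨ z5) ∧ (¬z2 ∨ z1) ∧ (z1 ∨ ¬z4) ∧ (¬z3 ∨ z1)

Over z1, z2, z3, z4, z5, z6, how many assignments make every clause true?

14

There are 2^6 = 64 truth assignments over (z1, z2, z3, z4, z5, z6).
Split on z5. With z5 = True, the clauses containing z5 are satisfied and ¬z5 drops from the rest; 13 of the 2^5 = 32 assignments to the other variables satisfy what remains.
With z5 = False, by the same count on the reduced clause set, 1 assignment works.
(One model: z1=F, z2=F, z3=F, z4=F, z5=T, z6=F.)
Total: 13 + 1 = 14.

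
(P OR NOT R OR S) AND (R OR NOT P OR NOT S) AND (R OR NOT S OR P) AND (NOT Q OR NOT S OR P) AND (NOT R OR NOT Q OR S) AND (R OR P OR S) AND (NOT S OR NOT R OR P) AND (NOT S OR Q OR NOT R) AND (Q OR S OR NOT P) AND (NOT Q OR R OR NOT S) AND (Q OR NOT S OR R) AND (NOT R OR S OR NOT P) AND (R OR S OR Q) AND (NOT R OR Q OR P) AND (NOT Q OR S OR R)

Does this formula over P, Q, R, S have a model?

Satisfiable

Branch on P: set P = true.
Branch on R: set R = true.
The clause (S) is unit, so S = true.
The clause (Q) is unit, so Q = true.
Every clause now holds.
A satisfying assignment: P ↦ true; Q ↦ true; R ↦ true; S ↦ true.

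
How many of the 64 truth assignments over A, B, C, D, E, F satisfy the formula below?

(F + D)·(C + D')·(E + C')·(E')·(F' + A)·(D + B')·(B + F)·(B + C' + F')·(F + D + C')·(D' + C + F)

There are 2^6 = 64 truth assignments over (A, B, C, D, E, F).
Split on E. With E = 1, the clauses containing E are satisfied and E' drops from the rest; 0 of the 2^5 = 32 assignments to the other variables satisfy what remains.
With E = 0, by the same count on the reduced clause set, 1 assignment works.
(One model: A=T, B=F, C=F, D=F, E=F, F=T.)
Total: 0 + 1 = 1.

1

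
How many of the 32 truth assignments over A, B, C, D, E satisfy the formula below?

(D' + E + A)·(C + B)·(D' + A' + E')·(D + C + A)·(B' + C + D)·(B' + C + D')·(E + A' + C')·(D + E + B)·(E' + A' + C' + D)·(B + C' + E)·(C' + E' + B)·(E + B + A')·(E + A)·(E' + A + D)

There are 2^5 = 32 truth assignments over (A, B, C, D, E).
Split on C. With C = 1, the clauses containing C are satisfied and C' drops from the rest; 1 of the 2^4 = 16 assignments to the other variables satisfy what remains.
With C = 0, by the same count on the reduced clause set, 0 assignments work.
Total: 1 + 0 = 1.

1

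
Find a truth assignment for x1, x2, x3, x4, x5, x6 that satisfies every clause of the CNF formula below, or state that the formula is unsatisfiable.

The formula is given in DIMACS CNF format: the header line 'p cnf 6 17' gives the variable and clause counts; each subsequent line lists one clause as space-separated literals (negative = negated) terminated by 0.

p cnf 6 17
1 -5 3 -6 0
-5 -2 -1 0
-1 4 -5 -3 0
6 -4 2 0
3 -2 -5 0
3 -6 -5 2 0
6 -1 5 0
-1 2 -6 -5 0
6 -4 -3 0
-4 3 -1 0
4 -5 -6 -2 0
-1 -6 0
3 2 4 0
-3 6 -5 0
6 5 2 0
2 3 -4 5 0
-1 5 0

x1: False; x2: True; x3: True; x4: True; x5: True; x6: True

Try x1 = False.
Try x5 = True.
Try x3 = True.
The clause (x6) is unit, so x6 = True.
Try x4 = True.
All clauses hold; x2 can take either value.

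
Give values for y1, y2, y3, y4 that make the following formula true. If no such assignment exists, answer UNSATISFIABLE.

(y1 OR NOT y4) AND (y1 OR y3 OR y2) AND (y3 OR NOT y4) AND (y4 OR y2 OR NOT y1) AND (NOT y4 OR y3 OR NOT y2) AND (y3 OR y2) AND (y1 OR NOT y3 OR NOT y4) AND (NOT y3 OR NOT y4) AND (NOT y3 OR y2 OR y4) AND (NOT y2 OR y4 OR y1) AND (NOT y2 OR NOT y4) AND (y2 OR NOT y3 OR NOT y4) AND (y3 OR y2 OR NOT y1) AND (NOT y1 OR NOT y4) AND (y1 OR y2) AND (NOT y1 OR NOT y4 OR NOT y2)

y1: true, y2: true, y3: false, y4: false

Case y1 = true:
From the singleton clause (NOT y4), y4 = false.
From the singleton clause (y2), y2 = true.
Every clause is now satisfied; y3 is unconstrained.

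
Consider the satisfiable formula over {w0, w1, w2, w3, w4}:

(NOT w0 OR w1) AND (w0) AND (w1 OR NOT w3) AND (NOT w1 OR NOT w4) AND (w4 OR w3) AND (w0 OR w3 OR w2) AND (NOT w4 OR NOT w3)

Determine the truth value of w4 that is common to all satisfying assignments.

False

Suppose w4 = true.
From the singleton clause (w0), w0 = true.
From the singleton clause (w1), w1 = true.
But (NOT w1) is also a unit clause — contradiction.
So every satisfying assignment has w4 = False.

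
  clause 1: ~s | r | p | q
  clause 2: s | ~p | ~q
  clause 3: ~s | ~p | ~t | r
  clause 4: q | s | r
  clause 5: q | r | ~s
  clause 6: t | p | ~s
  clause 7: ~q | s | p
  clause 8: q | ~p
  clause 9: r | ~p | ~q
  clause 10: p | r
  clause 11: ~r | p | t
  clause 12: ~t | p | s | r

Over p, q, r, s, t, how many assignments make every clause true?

There are 2^5 = 32 truth assignments over (p, q, r, s, t).
Split on q. With q = 1, the clauses containing q are satisfied and ~q drops from the rest; 3 of the 2^4 = 16 assignments to the other variables satisfy what remains.
With q = 0, by the same count on the reduced clause set, 2 assignments work.
(One model: p=F, q=F, r=T, s=F, t=T.)
Total: 3 + 2 = 5.

5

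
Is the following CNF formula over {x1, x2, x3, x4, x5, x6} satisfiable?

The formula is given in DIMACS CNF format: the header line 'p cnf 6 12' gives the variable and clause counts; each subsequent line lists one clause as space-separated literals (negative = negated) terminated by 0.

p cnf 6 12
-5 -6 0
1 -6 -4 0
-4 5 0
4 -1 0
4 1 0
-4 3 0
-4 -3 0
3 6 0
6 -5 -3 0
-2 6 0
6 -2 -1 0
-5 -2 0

Suppose x5 = False.
The clause (¬x4) is unit, so x4 = False.
The clause (¬x1) is unit, so x1 = False.
That conflicts with the unit clause (x1).
That branch fails; take x5 = True instead.
The clause (¬x6) is unit, so x6 = False.
The clause (x3) is unit, so x3 = True.
That conflicts with the unit clause (¬x3).
Both values of x5 lead to a conflict.
No assignment satisfies every clause.

No, unsatisfiable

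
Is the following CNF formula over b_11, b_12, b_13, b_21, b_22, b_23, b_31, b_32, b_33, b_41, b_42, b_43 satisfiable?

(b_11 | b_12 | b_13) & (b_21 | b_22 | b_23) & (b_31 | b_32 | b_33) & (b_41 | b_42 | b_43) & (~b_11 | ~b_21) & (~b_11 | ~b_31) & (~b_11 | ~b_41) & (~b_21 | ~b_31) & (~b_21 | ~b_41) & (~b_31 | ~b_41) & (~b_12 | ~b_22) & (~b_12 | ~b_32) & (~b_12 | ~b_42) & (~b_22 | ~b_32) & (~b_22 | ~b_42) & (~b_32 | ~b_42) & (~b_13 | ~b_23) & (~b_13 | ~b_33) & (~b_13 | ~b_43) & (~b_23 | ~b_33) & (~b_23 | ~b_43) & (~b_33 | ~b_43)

No

Branch on b_11: set b_11 = 0.
Branch on b_12: set b_12 = 1.
From the singleton clause (~b_22), b_22 = 0.
From the singleton clause (~b_32), b_32 = 0.
From the singleton clause (~b_42), b_42 = 0.
Branch on b_21: set b_21 = 1.
From the singleton clause (~b_31), b_31 = 0.
From the singleton clause (b_33), b_33 = 1.
From the singleton clause (~b_41), b_41 = 0.
From the singleton clause (b_43), b_43 = 1.
But (~b_43) is also a unit clause — contradiction.
So b_21 must be the other value — set b_21 = 0.
From the singleton clause (b_23), b_23 = 1.
From the singleton clause (~b_13), b_13 = 0.
From the singleton clause (~b_33), b_33 = 0.
From the singleton clause (b_31), b_31 = 1.
From the singleton clause (~b_41), b_41 = 0.
From the singleton clause (b_43), b_43 = 1.
But (~b_43) is also a unit clause — contradiction.
Both values of b_21 lead to a conflict.
So b_12 must be the other value — set b_12 = 0.
From the singleton clause (b_13), b_13 = 1.
From the singleton clause (~b_23), b_23 = 0.
From the singleton clause (~b_33), b_33 = 0.
From the singleton clause (~b_43), b_43 = 0.
Branch on b_21: set b_21 = 1.
From the singleton clause (~b_31), b_31 = 0.
From the singleton clause (b_32), b_32 = 1.
From the singleton clause (~b_41), b_41 = 0.
From the singleton clause (b_42), b_42 = 1.
But (~b_42) is also a unit clause — contradiction.
So b_21 must be the other value — set b_21 = 0.
From the singleton clause (b_22), b_22 = 1.
From the singleton clause (~b_32), b_32 = 0.
From the singleton clause (b_31), b_31 = 1.
From the singleton clause (~b_41), b_41 = 0.
From the singleton clause (b_42), b_42 = 1.
But (~b_42) is also a unit clause — contradiction.
Both values of b_21 lead to a conflict.
Both values of b_12 lead to a conflict.
So b_11 must be the other value — set b_11 = 1.
From the singleton clause (~b_21), b_21 = 0.
From the singleton clause (~b_31), b_31 = 0.
From the singleton clause (~b_41), b_41 = 0.
Branch on b_22: set b_22 = 1.
From the singleton clause (~b_12), b_12 = 0.
From the singleton clause (~b_32), b_32 = 0.
From the singleton clause (b_33), b_33 = 1.
From the singleton clause (~b_42), b_42 = 0.
From the singleton clause (b_43), b_43 = 1.
But (~b_43) is also a unit clause — contradiction.
So b_22 must be the other value — set b_22 = 0.
From the singleton clause (b_23), b_23 = 1.
From the singleton clause (~b_13), b_13 = 0.
From the singleton clause (~b_33), b_33 = 0.
From the singleton clause (b_32), b_32 = 1.
From the singleton clause (~b_12), b_12 = 0.
From the singleton clause (~b_42), b_42 = 0.
From the singleton clause (b_43), b_43 = 1.
But (~b_43) is also a unit clause — contradiction.
Both values of b_22 lead to a conflict.
Both values of b_11 lead to a conflict.
No assignment satisfies every clause.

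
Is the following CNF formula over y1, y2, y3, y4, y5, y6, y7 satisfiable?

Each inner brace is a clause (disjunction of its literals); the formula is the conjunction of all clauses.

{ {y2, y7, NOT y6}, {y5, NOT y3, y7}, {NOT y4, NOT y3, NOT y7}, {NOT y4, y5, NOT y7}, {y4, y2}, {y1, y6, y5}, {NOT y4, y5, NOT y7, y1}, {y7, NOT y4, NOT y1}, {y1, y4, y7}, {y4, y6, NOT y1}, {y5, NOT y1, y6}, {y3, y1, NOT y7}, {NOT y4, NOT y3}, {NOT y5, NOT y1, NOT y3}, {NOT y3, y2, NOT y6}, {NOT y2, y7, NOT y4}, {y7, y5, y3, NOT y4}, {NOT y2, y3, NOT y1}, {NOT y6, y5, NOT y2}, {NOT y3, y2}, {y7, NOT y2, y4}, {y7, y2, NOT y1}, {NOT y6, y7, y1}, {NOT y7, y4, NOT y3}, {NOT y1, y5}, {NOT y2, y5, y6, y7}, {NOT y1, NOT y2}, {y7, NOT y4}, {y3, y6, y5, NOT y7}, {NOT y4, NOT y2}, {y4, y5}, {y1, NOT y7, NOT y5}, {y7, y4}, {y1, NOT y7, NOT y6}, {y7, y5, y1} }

Suppose y4 = true.
From the singleton clause (NOT y3), y3 = false.
From the singleton clause (y7), y7 = true.
From the singleton clause (y5), y5 = true.
From the singleton clause (y1), y1 = true.
From the singleton clause (NOT y2), y2 = false.
All clauses hold; y6 can take either value.
A satisfying assignment: y1 ↦ true, y2 ↦ false, y3 ↦ false, y4 ↦ true, y5 ↦ true, y6 ↦ false, y7 ↦ true.

Yes, satisfiable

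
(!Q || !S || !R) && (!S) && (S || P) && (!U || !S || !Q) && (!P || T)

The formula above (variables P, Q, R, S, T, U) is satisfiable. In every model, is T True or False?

Suppose T = false.
Unit clause (!S) forces S = false.
Unit clause (P) forces P = true.
But (!P) is also a unit clause — contradiction.
So every satisfying assignment has T = True.

True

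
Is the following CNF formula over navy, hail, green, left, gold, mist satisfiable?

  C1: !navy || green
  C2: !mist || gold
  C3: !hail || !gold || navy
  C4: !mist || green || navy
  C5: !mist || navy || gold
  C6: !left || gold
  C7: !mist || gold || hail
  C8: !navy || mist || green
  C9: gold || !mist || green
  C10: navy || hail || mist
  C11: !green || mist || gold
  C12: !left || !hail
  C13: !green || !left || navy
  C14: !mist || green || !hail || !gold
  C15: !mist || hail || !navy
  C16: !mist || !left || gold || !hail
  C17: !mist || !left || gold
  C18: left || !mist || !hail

Suppose navy = true.
(green) alone gives green = true.
Suppose mist = false.
(gold) alone gives gold = true.
Suppose left = true.
(!hail) alone gives hail = false.
All clauses are satisfied.
A satisfying assignment: navy ↦ true,  hail ↦ false,  green ↦ true,  left ↦ true,  gold ↦ true,  mist ↦ false.

Satisfiable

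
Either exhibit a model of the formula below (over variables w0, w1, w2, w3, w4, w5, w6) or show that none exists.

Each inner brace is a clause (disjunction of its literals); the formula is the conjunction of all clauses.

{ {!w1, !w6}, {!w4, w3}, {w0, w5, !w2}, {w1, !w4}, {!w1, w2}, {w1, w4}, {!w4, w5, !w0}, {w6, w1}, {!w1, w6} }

Suppose w1 = false.
From the singleton clause (!w4), w4 = false.
Now (w4) is unsatisfied and unit — conflict.
So w1 must be the other value — set w1 = true.
From the singleton clause (!w6), w6 = false.
Now (w6) is unsatisfied and unit — conflict.
Either choice for w1 ends in contradiction.

UNSATISFIABLE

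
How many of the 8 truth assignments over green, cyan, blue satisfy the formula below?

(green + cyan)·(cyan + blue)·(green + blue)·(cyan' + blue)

There are 2^3 = 8 truth assignments over (green, cyan, blue).
Check each against the 4 clauses (columns in the order green, cyan, blue):
  F F F  ✗ fails (green + cyan)
  F F T  ✗ fails (green + cyan)
  F T F  ✗ fails (green + blue)
  F T T  ✓ satisfies all
  T F F  ✗ fails (cyan + blue)
  T F T  ✓ satisfies all
  T T F  ✗ fails (cyan' + blue)
  T T T  ✓ satisfies all
3 of the 8 rows are models.

3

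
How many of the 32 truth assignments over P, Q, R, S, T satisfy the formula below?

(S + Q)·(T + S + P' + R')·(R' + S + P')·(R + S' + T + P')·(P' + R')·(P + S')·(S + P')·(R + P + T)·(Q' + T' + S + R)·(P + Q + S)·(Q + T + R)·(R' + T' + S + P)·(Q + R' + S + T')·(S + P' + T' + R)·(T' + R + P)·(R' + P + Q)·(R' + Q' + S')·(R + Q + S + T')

There are 2^5 = 32 truth assignments over (P, Q, R, S, T).
Split on P. With P = 1, the clauses containing P are satisfied and P' drops from the rest; 2 of the 2^4 = 16 assignments to the other variables satisfy what remains.
With P = 0, by the same count on the reduced clause set, 1 assignment works.
Total: 2 + 1 = 3.

3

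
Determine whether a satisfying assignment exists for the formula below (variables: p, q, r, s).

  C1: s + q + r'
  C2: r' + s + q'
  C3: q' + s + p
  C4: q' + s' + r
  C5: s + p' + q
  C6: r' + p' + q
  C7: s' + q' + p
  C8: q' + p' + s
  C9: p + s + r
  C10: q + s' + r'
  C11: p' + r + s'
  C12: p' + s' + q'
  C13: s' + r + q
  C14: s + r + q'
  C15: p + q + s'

Suppose s = 1.
Suppose q = 0.
From the singleton clause (r'), r = 0.
But (r) is also a unit clause — contradiction.
Backtrack on q: now try q = 1.
From the singleton clause (r), r = 1.
From the singleton clause (p), p = 1.
But (p') is also a unit clause — contradiction.
Neither q = 1 nor q = 0 works.
Backtrack on s: now try s = 0.
Suppose q = 1.
From the singleton clause (r'), r = 0.
But (r) is also a unit clause — contradiction.
Backtrack on q: now try q = 0.
From the singleton clause (r'), r = 0.
From the singleton clause (p'), p = 0.
But (p) is also a unit clause — contradiction.
Neither q = 1 nor q = 0 works.
Neither s = 1 nor s = 0 works.
No assignment satisfies every clause.

Unsatisfiable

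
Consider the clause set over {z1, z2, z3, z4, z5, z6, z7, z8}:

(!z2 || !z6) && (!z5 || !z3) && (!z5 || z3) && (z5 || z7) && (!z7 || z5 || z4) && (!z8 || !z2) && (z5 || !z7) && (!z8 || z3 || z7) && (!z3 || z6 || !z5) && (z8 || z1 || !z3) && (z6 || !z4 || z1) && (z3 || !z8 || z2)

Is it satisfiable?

Try z2 = false.
Try z5 = false.
(z7) alone gives z7 = true.
Now (!z7) is unsatisfied and unit — conflict.
Undo z5 and try z5 = true.
(!z3) alone gives z3 = false.
Now (z3) is unsatisfied and unit — conflict.
Neither z5 = true nor z5 = false works.
Undo z2 and try z2 = true.
(!z6) alone gives z6 = false.
(!z8) alone gives z8 = false.
Try z5 = false.
(z7) alone gives z7 = true.
Now (!z7) is unsatisfied and unit — conflict.
Undo z5 and try z5 = true.
(!z3) alone gives z3 = false.
Now (z3) is unsatisfied and unit — conflict.
Neither z5 = true nor z5 = false works.
Neither z2 = true nor z2 = false works.
No assignment satisfies every clause.

No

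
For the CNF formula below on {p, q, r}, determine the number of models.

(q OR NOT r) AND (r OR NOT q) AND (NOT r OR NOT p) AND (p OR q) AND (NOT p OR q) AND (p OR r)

There are 2^3 = 8 truth assignments over (p, q, r).
Check each against the 6 clauses (columns in the order p, q, r):
  F F F  ✗ fails (p OR q)
  F F T  ✗ fails (q OR NOT r)
  F T F  ✗ fails (r OR NOT q)
  F T T  ✓ satisfies all
  T F F  ✗ fails (NOT p OR q)
  T F T  ✗ fails (q OR NOT r)
  T T F  ✗ fails (r OR NOT q)
  T T T  ✗ fails (NOT r OR NOT p)
1 of the 8 rows is a model.

1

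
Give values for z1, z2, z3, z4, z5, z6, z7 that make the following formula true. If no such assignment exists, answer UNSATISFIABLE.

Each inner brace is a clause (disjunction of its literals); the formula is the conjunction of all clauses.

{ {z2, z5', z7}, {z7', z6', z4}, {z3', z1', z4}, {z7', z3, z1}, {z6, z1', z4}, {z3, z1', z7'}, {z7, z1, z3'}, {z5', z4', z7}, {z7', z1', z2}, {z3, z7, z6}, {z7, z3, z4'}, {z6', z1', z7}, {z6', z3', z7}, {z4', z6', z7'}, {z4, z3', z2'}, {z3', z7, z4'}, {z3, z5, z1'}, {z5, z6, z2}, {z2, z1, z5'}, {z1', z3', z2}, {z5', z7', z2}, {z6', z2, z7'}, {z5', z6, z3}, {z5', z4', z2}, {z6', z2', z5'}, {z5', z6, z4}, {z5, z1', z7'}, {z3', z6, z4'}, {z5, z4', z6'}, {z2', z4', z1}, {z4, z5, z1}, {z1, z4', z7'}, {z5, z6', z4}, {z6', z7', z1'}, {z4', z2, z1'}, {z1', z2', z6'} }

UNSATISFIABLE

Case z2 = 1:
Case z4 = 1:
Unit clause (z1) forces z1 = 1.
Unit clause (z6') forces z6 = 0.
Unit clause (z3') forces z3 = 0.
Unit clause (z7') forces z7 = 0.
Now (z7) is unsatisfied and unit — conflict.
Undo z4 and try z4 = 0.
Unit clause (z3') forces z3 = 0.
Case z7 = 0:
Unit clause (z6) forces z6 = 1.
Unit clause (z1') forces z1 = 0.
Unit clause (z5') forces z5 = 0.
Now (z5) is unsatisfied and unit — conflict.
Undo z7 and try z7 = 1.
Unit clause (z6') forces z6 = 0.
Unit clause (z1) forces z1 = 1.
Now (z1') is unsatisfied and unit — conflict.
Neither z7 = 1 nor z7 = 0 works.
Neither z4 = 1 nor z4 = 0 works.
Undo z2 and try z2 = 0.
Case z5 = 0:
Unit clause (z6) forces z6 = 1.
Unit clause (z7') forces z7 = 0.
Unit clause (z1') forces z1 = 0.
Unit clause (z3') forces z3 = 0.
Unit clause (z4') forces z4 = 0.
Now (z4) is unsatisfied and unit — conflict.
Undo z5 and try z5 = 1.
Unit clause (z7) forces z7 = 1.
Now (z7') is unsatisfied and unit — conflict.
Neither z5 = 1 nor z5 = 0 works.
Neither z2 = 1 nor z2 = 0 works.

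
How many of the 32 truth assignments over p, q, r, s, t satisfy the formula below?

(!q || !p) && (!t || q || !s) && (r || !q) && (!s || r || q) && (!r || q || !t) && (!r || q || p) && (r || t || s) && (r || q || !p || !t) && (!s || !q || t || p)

6

There are 2^5 = 32 truth assignments over (p, q, r, s, t).
Split on r. With r = true, the clauses containing r are satisfied and !r drops from the rest; 5 of the 2^4 = 16 assignments to the other variables satisfy what remains.
With r = false, by the same count on the reduced clause set, 1 assignment works.
Total: 5 + 1 = 6.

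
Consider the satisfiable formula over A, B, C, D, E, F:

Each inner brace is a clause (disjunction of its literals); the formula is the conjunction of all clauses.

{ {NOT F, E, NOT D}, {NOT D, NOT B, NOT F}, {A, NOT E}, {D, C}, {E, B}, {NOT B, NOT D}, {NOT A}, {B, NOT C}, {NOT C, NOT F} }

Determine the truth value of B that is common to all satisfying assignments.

True

Suppose B = false.
Unit clause (E) forces E = true.
Unit clause (A) forces A = true.
But (NOT A) is also a unit clause — contradiction.
So every satisfying assignment has B = True.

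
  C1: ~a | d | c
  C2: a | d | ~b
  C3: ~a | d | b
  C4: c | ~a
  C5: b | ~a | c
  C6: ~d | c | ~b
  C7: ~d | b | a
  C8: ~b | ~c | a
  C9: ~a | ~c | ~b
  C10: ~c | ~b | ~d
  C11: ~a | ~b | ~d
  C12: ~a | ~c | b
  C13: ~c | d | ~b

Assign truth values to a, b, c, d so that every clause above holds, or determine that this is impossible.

a=0,  b=0,  c=0,  d=0

Branch on c: set c = 0.
Unit clause (~a) forces a = 0.
Branch on d: set d = 0.
Unit clause (~b) forces b = 0.
Every clause now holds.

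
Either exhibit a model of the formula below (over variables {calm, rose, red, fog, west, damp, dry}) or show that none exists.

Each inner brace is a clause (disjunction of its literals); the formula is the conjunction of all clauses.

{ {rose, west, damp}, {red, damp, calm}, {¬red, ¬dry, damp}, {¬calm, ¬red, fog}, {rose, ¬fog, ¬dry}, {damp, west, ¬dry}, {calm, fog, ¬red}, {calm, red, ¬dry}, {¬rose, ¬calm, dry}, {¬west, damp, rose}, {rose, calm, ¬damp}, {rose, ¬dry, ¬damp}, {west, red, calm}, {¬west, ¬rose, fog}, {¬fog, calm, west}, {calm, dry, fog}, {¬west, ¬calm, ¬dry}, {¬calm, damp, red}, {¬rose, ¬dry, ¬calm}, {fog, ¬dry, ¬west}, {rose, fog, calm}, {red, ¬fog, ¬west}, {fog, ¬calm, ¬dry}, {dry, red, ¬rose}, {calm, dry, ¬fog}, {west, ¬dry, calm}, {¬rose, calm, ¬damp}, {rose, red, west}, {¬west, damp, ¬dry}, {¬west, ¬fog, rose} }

calm ↦ True, rose ↦ False, red ↦ False, fog ↦ False, west ↦ True, damp ↦ True, dry ↦ False

Case rose = False:
Case west = True:
(damp) alone gives damp = True.
(calm) alone gives calm = True.
(¬dry) alone gives dry = False.
(¬fog) alone gives fog = False.
(¬red) alone gives red = False.
This assignment satisfies each clause.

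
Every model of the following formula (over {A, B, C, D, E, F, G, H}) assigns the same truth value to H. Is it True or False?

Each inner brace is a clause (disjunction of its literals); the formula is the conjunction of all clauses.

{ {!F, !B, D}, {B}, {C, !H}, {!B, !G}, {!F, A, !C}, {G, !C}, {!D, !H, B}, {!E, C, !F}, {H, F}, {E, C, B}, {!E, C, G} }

Suppose H = true.
(B) alone gives B = true.
(C) alone gives C = true.
(!G) alone gives G = false.
Now (G) is unsatisfied and unit — conflict.
So every satisfying assignment has H = False.

False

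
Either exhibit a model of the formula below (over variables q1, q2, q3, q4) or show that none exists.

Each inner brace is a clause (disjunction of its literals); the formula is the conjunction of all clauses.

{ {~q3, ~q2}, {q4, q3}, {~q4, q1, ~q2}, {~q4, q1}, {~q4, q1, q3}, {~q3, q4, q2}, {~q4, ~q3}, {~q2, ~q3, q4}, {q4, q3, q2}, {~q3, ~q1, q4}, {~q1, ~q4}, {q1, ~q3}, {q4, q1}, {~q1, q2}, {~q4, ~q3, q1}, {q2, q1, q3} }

UNSATISFIABLE

Branch on q3: set q3 = 0.
(q4) alone gives q4 = 1.
(q1) alone gives q1 = 1.
Now (~q1) is unsatisfied and unit — conflict.
Backtrack on q3: now try q3 = 1.
(~q2) alone gives q2 = 0.
(q4) alone gives q4 = 1.
Now (~q4) is unsatisfied and unit — conflict.
Either choice for q3 ends in contradiction.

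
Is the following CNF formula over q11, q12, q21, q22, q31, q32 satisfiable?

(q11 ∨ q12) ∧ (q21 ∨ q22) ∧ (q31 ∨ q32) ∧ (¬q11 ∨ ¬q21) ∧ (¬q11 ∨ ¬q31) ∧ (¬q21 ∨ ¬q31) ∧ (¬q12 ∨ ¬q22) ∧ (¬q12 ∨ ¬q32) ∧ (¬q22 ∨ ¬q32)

Case q11 = True:
From the singleton clause (¬q21), q21 = False.
From the singleton clause (q22), q22 = True.
From the singleton clause (¬q31), q31 = False.
From the singleton clause (q32), q32 = True.
That conflicts with the unit clause (¬q32).
That branch fails; take q11 = False instead.
From the singleton clause (q12), q12 = True.
From the singleton clause (¬q22), q22 = False.
From the singleton clause (q21), q21 = True.
From the singleton clause (¬q31), q31 = False.
From the singleton clause (q32), q32 = True.
That conflicts with the unit clause (¬q32).
Either choice for q11 ends in contradiction.
No assignment satisfies every clause.

Unsatisfiable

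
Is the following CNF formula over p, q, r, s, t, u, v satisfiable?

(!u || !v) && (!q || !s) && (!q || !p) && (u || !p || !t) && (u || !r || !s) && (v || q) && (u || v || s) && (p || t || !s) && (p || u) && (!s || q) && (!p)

Satisfiable

The clause (!p) is unit, so p = false.
The clause (u) is unit, so u = true.
The clause (!v) is unit, so v = false.
The clause (q) is unit, so q = true.
The clause (!s) is unit, so s = false.
All clauses hold; r, t can take either value.
A satisfying assignment: p: false; q: true; r: true; s: false; t: true; u: true; v: false.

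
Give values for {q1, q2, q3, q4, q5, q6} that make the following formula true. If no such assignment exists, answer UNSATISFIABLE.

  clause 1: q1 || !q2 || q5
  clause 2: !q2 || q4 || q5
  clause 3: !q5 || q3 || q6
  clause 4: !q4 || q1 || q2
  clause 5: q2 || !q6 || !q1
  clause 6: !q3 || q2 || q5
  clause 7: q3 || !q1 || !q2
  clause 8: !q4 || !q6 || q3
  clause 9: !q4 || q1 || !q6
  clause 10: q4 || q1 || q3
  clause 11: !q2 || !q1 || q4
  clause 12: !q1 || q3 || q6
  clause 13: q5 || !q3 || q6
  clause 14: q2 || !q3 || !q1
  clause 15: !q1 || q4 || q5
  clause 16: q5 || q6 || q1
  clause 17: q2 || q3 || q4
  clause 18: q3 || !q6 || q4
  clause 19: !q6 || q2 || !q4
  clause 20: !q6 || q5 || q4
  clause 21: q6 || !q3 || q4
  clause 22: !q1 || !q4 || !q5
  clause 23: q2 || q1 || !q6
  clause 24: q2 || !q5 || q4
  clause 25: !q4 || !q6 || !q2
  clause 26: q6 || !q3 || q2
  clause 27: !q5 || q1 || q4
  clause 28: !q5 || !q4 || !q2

Branch on q1: set q1 = true.
Branch on q2: set q2 = true.
(q3) alone gives q3 = true.
(q4) alone gives q4 = true.
(!q5) alone gives q5 = false.
(q6) alone gives q6 = true.
That conflicts with the unit clause (!q6).
That branch fails; take q2 = false instead.
(!q6) alone gives q6 = false.
(q3) alone gives q3 = true.
That conflicts with the unit clause (!q3).
Either choice for q2 ends in contradiction.
That branch fails; take q1 = false instead.
Branch on q2: set q2 = false.
(!q4) alone gives q4 = false.
(q3) alone gives q3 = true.
(q5) alone gives q5 = true.
That conflicts with the unit clause (!q5).
That branch fails; take q2 = true instead.
(q5) alone gives q5 = true.
(q4) alone gives q4 = true.
That conflicts with the unit clause (!q4).
Either choice for q2 ends in contradiction.
Either choice for q1 ends in contradiction.

UNSATISFIABLE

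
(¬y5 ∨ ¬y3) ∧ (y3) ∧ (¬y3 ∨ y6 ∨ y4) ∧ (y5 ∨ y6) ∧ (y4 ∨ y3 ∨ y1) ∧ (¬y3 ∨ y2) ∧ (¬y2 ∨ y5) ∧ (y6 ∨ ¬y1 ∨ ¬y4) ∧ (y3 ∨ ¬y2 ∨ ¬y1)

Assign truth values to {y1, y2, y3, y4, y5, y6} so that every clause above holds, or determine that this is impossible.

UNSATISFIABLE

(y3) alone gives y3 = True.
(¬y5) alone gives y5 = False.
(y6) alone gives y6 = True.
(y2) alone gives y2 = True.
Now (¬y2) is unsatisfied and unit — conflict.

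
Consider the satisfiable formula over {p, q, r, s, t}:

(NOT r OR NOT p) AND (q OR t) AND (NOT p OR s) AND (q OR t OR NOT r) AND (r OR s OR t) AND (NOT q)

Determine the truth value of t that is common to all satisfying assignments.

Suppose t = false.
Unit clause (q) forces q = true.
But (NOT q) is also a unit clause — contradiction.
So every satisfying assignment has t = True.

True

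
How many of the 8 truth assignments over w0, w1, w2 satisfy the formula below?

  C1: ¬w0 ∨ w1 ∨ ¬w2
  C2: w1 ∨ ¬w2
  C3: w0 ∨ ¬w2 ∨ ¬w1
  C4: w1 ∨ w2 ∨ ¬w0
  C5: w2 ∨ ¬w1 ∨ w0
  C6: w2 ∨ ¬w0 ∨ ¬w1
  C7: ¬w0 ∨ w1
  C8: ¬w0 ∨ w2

There are 2^3 = 8 truth assignments over (w0, w1, w2).
Check each against the 8 clauses (columns in the order w0, w1, w2):
  F F F  ✓ satisfies all
  F F T  ✗ fails (w1 ∨ ¬w2)
  F T F  ✗ fails (w2 ∨ ¬w1 ∨ w0)
  F T T  ✗ fails (w0 ∨ ¬w2 ∨ ¬w1)
  T F F  ✗ fails (w1 ∨ w2 ∨ ¬w0)
  T F T  ✗ fails (¬w0 ∨ w1 ∨ ¬w2)
  T T F  ✗ fails (w2 ∨ ¬w0 ∨ ¬w1)
  T T T  ✓ satisfies all
2 of the 8 rows are models.

2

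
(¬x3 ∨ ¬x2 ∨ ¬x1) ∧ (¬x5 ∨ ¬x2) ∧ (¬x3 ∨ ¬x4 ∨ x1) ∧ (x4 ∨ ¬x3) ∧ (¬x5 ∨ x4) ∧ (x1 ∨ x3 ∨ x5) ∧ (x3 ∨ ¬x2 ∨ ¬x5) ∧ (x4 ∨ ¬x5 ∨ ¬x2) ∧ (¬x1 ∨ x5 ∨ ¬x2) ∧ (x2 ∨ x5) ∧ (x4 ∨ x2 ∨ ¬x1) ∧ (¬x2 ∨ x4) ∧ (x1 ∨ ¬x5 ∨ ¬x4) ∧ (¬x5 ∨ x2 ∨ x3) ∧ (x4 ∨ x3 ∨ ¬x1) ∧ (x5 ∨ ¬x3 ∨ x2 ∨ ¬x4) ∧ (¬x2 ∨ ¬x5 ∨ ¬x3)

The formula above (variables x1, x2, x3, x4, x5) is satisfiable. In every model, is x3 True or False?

True

Suppose x3 = False.
Suppose x5 = False.
The clause (x1) is unit, so x1 = True.
The clause (¬x2) is unit, so x2 = False.
But (x2) is also a unit clause — contradiction.
Backtrack on x5: now try x5 = True.
The clause (¬x2) is unit, so x2 = False.
But (x2) is also a unit clause — contradiction.
Either choice for x5 ends in contradiction.
So every satisfying assignment has x3 = True.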